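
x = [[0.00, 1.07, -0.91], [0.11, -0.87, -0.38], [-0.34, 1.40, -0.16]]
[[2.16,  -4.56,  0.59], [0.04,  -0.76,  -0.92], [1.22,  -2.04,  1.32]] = x @ [[-0.18,0.78,-0.57], [0.64,-0.80,0.84], [-1.62,4.07,0.34]]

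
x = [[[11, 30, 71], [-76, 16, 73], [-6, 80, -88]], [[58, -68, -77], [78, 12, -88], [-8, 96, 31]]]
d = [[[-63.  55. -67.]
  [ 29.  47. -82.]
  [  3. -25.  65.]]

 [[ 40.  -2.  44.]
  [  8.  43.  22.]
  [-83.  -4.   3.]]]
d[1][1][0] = 8.0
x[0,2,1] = 80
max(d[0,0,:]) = 55.0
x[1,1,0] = 78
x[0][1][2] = 73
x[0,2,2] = -88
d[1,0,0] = 40.0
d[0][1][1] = 47.0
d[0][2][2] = 65.0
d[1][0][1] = -2.0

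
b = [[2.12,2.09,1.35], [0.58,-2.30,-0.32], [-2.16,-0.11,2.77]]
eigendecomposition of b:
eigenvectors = [[0.09-0.58j,  (0.09+0.58j),  -0.38+0.00j], [(-0.06-0.05j),  (-0.06+0.05j),  0.92+0.00j], [(0.8+0j),  (0.8-0j),  -0.14+0.00j]]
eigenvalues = [(2.54+1.58j), (2.54-1.58j), (-2.49+0j)]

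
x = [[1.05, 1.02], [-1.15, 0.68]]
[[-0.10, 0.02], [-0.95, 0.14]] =x @ [[0.48, -0.07],[-0.59, 0.09]]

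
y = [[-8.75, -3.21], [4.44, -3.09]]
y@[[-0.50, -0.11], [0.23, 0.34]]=[[3.64, -0.13], [-2.93, -1.54]]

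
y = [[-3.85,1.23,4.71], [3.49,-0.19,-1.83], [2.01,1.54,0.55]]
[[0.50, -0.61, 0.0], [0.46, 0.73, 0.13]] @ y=[[-4.05, 0.73, 3.47],[1.04, 0.63, 0.90]]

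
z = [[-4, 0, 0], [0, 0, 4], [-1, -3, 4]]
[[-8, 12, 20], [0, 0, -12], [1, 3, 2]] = z @ [[2, -3, -5], [-1, 0, -3], [0, 0, -3]]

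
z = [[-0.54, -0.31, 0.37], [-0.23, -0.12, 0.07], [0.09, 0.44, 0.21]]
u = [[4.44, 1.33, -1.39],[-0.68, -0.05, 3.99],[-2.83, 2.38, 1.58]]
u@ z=[[-2.83, -2.15, 1.44], [0.74, 1.97, 0.58], [1.12, 1.29, -0.55]]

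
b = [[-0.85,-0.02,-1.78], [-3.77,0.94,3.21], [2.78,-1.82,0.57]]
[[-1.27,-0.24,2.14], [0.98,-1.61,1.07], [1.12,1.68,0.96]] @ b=[[7.93,  -4.10,  2.71], [8.21,  -3.48,  -6.3], [-4.62,  -0.19,  3.95]]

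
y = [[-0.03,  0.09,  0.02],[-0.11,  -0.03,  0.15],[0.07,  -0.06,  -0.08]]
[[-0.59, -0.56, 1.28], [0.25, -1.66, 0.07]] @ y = [[0.17, -0.11, -0.20],[0.18, 0.07, -0.25]]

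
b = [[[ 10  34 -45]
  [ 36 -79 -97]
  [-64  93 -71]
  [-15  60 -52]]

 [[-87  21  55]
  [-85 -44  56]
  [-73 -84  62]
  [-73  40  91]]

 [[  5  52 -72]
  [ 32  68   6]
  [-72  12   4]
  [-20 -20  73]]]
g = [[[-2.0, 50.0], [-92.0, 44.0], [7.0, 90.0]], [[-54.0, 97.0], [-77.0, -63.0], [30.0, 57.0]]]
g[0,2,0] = 7.0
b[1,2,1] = -84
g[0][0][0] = -2.0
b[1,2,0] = -73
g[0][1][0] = -92.0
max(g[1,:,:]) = 97.0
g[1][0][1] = 97.0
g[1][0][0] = -54.0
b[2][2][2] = 4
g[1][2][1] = 57.0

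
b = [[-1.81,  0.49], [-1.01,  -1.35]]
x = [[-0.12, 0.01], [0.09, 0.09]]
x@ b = [[0.21,-0.07], [-0.25,-0.08]]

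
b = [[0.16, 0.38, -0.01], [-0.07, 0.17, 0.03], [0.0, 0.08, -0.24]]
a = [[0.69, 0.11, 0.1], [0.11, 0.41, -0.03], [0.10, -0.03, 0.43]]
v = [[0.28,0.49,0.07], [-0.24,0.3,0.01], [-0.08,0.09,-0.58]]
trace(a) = 1.53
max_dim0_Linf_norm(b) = 0.38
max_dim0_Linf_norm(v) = 0.58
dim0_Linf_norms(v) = [0.28, 0.49, 0.58]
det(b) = -0.01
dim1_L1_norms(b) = [0.55, 0.27, 0.32]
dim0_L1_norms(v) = [0.6, 0.88, 0.66]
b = a @ v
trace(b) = 0.09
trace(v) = 0.00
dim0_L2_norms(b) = [0.17, 0.42, 0.24]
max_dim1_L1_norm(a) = 0.9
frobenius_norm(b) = 0.52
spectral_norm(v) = 0.60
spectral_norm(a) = 0.75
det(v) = -0.12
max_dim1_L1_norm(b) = 0.55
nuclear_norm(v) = 1.52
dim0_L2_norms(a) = [0.71, 0.43, 0.44]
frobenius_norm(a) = 0.94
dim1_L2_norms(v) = [0.57, 0.38, 0.59]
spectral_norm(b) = 0.44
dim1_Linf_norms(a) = [0.69, 0.41, 0.43]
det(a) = 0.11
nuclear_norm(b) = 0.81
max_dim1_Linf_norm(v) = 0.58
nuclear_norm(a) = 1.53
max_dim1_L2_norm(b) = 0.41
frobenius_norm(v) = 0.91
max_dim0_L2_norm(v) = 0.58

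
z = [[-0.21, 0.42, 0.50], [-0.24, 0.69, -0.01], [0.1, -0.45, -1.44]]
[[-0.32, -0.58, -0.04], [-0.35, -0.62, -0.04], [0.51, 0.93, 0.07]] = z@[[0.11, 0.19, 0.01], [-0.47, -0.84, -0.06], [-0.20, -0.37, -0.03]]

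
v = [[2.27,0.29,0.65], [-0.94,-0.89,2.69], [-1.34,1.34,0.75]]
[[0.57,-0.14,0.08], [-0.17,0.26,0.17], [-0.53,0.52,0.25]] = v@[[0.27, -0.12, -0.01], [-0.12, 0.2, 0.12], [-0.01, 0.12, 0.1]]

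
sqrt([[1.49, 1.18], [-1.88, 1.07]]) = [[1.35, 0.46],[-0.74, 1.19]]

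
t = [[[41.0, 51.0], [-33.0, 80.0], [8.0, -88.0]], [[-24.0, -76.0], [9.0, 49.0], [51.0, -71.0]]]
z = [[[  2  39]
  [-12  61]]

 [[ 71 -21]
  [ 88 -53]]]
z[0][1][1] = 61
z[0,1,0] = -12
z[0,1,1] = 61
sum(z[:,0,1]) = 18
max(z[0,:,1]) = 61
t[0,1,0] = -33.0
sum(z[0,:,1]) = 100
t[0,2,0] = 8.0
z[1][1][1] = -53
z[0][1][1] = 61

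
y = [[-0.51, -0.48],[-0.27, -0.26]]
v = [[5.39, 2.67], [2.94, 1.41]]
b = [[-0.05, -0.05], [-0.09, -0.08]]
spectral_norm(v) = 6.84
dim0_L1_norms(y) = [0.78, 0.74]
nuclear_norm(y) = 0.80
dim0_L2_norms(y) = [0.58, 0.55]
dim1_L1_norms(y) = [0.99, 0.53]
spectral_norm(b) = 0.14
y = v @ b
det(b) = -0.00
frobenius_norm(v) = 6.84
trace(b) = -0.13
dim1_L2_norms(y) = [0.7, 0.37]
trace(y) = -0.77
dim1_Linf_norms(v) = [5.39, 2.94]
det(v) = -0.25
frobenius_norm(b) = 0.14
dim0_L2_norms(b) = [0.1, 0.09]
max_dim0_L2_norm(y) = 0.58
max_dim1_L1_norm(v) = 8.06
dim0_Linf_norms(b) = [0.09, 0.08]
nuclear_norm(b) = 0.14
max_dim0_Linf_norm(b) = 0.09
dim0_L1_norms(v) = [8.33, 4.08]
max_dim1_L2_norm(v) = 6.02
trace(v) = 6.80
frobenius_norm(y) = 0.79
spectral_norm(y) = 0.79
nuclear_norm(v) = 6.88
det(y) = 0.00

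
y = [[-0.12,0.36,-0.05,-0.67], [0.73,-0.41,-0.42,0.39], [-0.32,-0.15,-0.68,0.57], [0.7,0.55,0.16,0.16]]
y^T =[[-0.12, 0.73, -0.32, 0.7], [0.36, -0.41, -0.15, 0.55], [-0.05, -0.42, -0.68, 0.16], [-0.67, 0.39, 0.57, 0.16]]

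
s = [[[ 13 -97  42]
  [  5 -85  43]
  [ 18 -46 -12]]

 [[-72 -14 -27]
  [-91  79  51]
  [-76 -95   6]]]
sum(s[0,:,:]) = -119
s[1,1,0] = -91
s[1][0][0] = -72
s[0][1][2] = 43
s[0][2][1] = -46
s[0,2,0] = 18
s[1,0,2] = -27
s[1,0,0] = -72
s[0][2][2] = -12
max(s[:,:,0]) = 18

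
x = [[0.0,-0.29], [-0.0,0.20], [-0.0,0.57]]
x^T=[[0.0,-0.0,-0.00], [-0.29,0.2,0.57]]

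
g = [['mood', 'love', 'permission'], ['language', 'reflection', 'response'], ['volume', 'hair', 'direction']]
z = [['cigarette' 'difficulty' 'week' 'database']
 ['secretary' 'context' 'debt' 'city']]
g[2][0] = 'volume'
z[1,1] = 'context'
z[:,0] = ['cigarette', 'secretary']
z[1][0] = 'secretary'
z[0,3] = 'database'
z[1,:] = ['secretary', 'context', 'debt', 'city']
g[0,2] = 'permission'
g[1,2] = 'response'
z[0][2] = 'week'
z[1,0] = 'secretary'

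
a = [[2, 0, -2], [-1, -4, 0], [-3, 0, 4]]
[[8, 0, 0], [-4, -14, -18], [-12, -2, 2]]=a @ [[4, -2, 2], [0, 4, 4], [0, -2, 2]]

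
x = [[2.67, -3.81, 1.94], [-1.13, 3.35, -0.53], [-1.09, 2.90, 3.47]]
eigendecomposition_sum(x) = [[0.46-0.00j,(0.89+0j),-0.16-0.00j], [0.20-0.00j,(0.39+0j),(-0.07-0j)], [(-0.03+0j),(-0.06-0j),(0.01+0j)]] + [[(1.11+0.17j), (-2.35-0.62j), 1.05-1.41j], [(-0.67+0.18j), 1.48-0.25j, -0.23+1.06j], [(-0.53+1.52j), 1.48-3.16j, (1.73+1.85j)]] + [[1.11-0.17j, (-2.35+0.62j), (1.05+1.41j)], [(-0.67-0.18j), (1.48+0.25j), -0.23-1.06j], [-0.53-1.52j, 1.48+3.16j, 1.73-1.85j]]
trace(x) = 9.49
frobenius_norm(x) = 7.73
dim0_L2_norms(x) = [3.1, 5.84, 4.01]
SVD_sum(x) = [[2.11, -4.11, 0.02], [-1.6, 3.11, -0.01], [-1.4, 2.72, -0.01]] + [[0.24, 0.13, 1.97], [-0.05, -0.03, -0.43], [0.43, 0.24, 3.46]] + [[0.32, 0.16, -0.05], [0.52, 0.27, -0.08], [-0.12, -0.06, 0.02]]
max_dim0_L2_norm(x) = 5.84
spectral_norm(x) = 6.55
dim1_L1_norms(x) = [8.42, 5.01, 7.46]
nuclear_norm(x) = 11.31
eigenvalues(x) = [(0.86+0j), (4.31+1.77j), (4.31-1.77j)]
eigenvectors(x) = [[0.91+0.00j, -0.10-0.53j, -0.10+0.53j], [(0.4+0j), (0.19+0.27j), 0.19-0.27j], [(-0.06+0j), (0.77+0j), 0.77-0.00j]]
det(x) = 18.73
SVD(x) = [[-0.7, -0.49, -0.51], [0.53, 0.11, -0.84], [0.47, -0.86, 0.19]] @ diag([6.552733065835531, 4.0486154860383525, 0.7059051027695484]) @ [[-0.46, 0.89, -0.00],  [-0.12, -0.07, -0.99],  [-0.88, -0.45, 0.14]]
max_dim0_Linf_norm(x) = 3.81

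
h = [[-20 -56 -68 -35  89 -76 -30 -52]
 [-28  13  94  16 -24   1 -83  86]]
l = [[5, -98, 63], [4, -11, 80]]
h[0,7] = -52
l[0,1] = -98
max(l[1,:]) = 80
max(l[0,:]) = 63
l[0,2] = 63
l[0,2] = 63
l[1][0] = 4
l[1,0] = 4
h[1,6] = -83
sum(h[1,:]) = 75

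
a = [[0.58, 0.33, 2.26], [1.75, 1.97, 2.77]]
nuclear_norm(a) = 5.36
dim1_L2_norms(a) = [2.36, 3.82]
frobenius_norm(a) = 4.49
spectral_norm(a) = 4.38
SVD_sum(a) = [[0.91, 0.94, 1.77], [1.56, 1.62, 3.05]] + [[-0.33, -0.61, 0.49], [0.19, 0.35, -0.28]]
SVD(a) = [[-0.5, -0.86], [-0.86, 0.50]] @ diag([4.383382319883684, 0.977322586319961]) @ [[-0.41, -0.43, -0.81], [0.39, 0.72, -0.58]]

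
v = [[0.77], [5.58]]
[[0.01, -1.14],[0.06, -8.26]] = v @ [[0.01, -1.48]]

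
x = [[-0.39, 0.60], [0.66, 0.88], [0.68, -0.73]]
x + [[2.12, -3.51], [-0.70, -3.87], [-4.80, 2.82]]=[[1.73, -2.91], [-0.04, -2.99], [-4.12, 2.09]]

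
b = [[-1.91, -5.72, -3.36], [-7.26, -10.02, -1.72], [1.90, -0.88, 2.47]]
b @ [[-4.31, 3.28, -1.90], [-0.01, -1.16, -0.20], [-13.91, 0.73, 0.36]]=[[55.03, -2.08, 3.56], [55.32, -13.45, 15.18], [-42.54, 9.06, -2.54]]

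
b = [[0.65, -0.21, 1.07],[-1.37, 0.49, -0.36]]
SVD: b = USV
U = [[-0.62, 0.78], [0.78, 0.62]]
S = [1.83, 0.72]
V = [[-0.81, 0.28, -0.52], [-0.48, 0.2, 0.85]]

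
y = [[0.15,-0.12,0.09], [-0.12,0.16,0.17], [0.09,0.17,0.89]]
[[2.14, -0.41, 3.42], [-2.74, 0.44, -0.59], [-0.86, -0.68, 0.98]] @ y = [[0.68,  0.26,  3.17], [-0.52,  0.3,  -0.70], [0.04,  0.16,  0.68]]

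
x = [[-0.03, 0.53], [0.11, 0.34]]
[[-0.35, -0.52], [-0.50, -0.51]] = x @[[-2.11, -1.35],[-0.78, -1.05]]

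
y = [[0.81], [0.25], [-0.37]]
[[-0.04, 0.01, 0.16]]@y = [[-0.09]]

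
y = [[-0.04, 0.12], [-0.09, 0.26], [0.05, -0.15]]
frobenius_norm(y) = 0.34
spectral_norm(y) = 0.34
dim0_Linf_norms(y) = [0.09, 0.26]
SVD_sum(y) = [[-0.04, 0.12], [-0.09, 0.26], [0.05, -0.15]] + [[0.0, 0.0], [-0.0, -0.0], [-0.0, -0.0]]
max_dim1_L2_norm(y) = 0.28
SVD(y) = [[-0.37,0.5], [-0.81,-0.59], [0.46,-0.63]] @ diag([0.3416086746736769, 0.0018744032901241235]) @ [[0.32, -0.95], [0.95, 0.32]]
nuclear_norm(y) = 0.34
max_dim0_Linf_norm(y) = 0.26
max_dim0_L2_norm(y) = 0.32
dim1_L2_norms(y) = [0.13, 0.28, 0.16]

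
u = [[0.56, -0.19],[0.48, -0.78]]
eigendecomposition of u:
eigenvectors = [[0.94, 0.15], [0.35, 0.99]]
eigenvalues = [0.49, -0.71]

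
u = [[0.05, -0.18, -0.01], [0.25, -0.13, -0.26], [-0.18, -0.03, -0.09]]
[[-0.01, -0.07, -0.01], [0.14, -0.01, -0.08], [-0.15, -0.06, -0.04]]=u@[[0.74, 0.23, 0.06], [0.23, 0.44, 0.04], [0.06, 0.04, 0.34]]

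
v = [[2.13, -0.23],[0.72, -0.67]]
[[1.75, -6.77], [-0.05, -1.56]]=v @ [[0.94, -3.31], [1.08, -1.23]]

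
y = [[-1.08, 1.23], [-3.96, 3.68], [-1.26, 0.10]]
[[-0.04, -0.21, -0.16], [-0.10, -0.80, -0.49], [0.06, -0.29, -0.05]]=y@[[-0.05, 0.23, 0.03],[-0.08, 0.03, -0.10]]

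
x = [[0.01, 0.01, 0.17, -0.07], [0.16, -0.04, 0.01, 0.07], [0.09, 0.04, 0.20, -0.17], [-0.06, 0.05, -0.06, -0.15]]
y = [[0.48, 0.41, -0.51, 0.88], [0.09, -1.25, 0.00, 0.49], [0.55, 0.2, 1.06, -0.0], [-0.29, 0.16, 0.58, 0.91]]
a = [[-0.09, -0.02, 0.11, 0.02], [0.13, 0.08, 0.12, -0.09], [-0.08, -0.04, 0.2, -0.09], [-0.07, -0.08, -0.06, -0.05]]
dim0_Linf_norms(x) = [0.16, 0.05, 0.2, 0.17]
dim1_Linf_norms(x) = [0.17, 0.16, 0.2, 0.15]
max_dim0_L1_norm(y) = 2.28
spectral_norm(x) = 0.33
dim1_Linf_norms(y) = [0.88, 1.25, 1.06, 0.91]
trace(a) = 0.14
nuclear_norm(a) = 0.61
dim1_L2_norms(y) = [1.2, 1.35, 1.21, 1.13]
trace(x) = 0.02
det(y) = -1.80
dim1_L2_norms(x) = [0.18, 0.18, 0.28, 0.18]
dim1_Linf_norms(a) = [0.11, 0.13, 0.2, 0.08]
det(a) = 0.00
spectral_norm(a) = 0.28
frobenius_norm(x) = 0.42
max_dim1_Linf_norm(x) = 0.2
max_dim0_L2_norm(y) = 1.36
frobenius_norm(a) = 0.37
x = a @ y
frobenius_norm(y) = 2.45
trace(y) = 1.20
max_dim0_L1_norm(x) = 0.46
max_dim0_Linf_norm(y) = 1.25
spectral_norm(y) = 1.39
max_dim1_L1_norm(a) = 0.42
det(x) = -0.00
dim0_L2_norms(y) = [0.79, 1.34, 1.31, 1.36]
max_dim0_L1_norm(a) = 0.49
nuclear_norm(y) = 4.78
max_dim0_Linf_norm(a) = 0.2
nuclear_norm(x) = 0.69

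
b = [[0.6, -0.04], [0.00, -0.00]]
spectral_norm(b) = 0.60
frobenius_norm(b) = 0.60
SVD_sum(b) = [[0.6,-0.04], [0.00,0.00]] + [[-0.0, -0.0], [-0.0, -0.0]]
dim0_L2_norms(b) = [0.6, 0.04]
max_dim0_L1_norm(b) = 0.6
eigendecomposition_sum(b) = [[0.60,  -0.04], [0.0,  0.0]] + [[-0.0, -0.0], [-0.00, -0.00]]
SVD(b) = [[1.00, 0.00], [0.0, 1.00]] @ diag([0.6013318551349164, -0.0]) @ [[1.00,  -0.07], [0.07,  1.00]]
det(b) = 0.00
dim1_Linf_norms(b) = [0.6, 0.0]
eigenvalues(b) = [0.6, -0.0]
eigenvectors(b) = [[1.0, 0.07], [0.00, 1.00]]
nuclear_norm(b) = 0.60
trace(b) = 0.60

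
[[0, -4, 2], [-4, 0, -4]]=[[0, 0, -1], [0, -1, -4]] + [[0, -4, 3], [-4, 1, 0]]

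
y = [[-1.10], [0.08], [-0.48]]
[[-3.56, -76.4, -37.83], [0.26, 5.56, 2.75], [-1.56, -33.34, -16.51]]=y @ [[3.24, 69.45, 34.39]]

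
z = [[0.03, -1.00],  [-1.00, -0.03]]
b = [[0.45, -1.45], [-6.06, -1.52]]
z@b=[[6.07, 1.48], [-0.27, 1.50]]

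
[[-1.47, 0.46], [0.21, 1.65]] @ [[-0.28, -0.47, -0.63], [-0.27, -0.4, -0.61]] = [[0.29,0.51,0.65],[-0.5,-0.76,-1.14]]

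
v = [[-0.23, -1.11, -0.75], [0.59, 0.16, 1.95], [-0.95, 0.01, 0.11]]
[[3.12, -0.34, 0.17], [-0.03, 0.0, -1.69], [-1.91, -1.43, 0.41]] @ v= [[-1.08, -3.52, -2.98], [1.61, 0.02, -0.16], [-0.79, 1.9, -1.31]]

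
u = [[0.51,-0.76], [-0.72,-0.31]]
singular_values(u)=[0.95, 0.74]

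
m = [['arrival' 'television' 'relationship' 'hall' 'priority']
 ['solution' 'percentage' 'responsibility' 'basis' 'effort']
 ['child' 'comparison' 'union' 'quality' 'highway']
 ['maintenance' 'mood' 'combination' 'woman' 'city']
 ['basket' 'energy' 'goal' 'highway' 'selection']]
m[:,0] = ['arrival', 'solution', 'child', 'maintenance', 'basket']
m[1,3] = 'basis'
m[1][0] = 'solution'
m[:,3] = ['hall', 'basis', 'quality', 'woman', 'highway']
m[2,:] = ['child', 'comparison', 'union', 'quality', 'highway']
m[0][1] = 'television'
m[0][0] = 'arrival'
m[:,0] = ['arrival', 'solution', 'child', 'maintenance', 'basket']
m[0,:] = ['arrival', 'television', 'relationship', 'hall', 'priority']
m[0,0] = 'arrival'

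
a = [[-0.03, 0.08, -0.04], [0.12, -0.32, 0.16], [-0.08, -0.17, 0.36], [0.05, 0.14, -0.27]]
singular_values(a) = [0.59, 0.24, 0.0]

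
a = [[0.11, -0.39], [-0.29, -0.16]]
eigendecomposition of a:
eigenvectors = [[0.86, 0.62],[-0.50, 0.79]]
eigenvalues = [0.34, -0.39]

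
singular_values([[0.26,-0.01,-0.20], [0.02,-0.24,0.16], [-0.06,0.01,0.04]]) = [0.36, 0.26, 0.0]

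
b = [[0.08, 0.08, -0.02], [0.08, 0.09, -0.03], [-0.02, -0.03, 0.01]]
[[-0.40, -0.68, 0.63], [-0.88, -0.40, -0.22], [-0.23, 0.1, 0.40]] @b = [[-0.10, -0.11, 0.03], [-0.1, -0.1, 0.03], [-0.02, -0.02, 0.01]]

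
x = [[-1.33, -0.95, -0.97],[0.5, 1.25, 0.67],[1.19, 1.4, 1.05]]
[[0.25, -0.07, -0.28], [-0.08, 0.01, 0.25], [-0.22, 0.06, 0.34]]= x@[[-0.16, 0.10, 0.08],[0.04, -0.00, 0.16],[-0.08, -0.06, 0.02]]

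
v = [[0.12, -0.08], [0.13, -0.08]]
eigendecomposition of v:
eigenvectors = [[(0.61+0.12j), 0.61-0.12j], [0.79+0.00j, (0.79-0j)]]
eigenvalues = [(0.02+0.02j), (0.02-0.02j)]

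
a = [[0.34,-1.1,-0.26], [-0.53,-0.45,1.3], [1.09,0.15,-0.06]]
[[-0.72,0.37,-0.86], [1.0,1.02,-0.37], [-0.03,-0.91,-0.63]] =a@[[-0.04, -0.73, -0.69], [0.43, -0.63, 0.65], [0.9, 0.27, -0.34]]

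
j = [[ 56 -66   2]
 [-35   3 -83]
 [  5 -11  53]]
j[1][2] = -83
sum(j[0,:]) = -8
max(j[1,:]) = 3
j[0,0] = 56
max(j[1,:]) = 3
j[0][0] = 56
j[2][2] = 53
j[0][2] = 2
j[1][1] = 3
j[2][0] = 5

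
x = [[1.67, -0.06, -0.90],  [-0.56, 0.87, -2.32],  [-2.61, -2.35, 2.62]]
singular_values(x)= [4.91, 2.09, 0.87]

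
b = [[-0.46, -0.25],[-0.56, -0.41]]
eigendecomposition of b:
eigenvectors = [[-0.58, 0.53], [-0.81, -0.85]]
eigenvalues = [-0.81, -0.06]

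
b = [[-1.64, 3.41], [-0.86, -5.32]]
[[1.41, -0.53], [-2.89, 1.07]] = b @ [[0.2, -0.07], [0.51, -0.19]]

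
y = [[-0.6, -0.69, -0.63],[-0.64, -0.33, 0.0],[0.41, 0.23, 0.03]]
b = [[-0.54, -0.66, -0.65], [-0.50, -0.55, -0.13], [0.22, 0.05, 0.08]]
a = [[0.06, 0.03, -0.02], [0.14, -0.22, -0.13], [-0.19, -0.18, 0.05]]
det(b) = -0.05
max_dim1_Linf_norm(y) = 0.69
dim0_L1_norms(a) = [0.39, 0.43, 0.2]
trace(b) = -1.01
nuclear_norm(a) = 0.57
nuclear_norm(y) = 1.78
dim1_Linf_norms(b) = [0.66, 0.55, 0.22]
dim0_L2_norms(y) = [0.97, 0.8, 0.63]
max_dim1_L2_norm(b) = 1.07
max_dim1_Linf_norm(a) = 0.22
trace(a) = -0.11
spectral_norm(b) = 1.29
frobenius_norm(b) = 1.33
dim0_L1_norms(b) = [1.26, 1.26, 0.86]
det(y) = 0.00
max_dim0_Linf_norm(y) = 0.69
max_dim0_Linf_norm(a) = 0.22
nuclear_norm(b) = 1.72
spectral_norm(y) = 1.33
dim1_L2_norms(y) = [1.11, 0.72, 0.47]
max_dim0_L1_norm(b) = 1.26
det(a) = -0.00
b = a + y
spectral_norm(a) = 0.30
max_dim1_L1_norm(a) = 0.49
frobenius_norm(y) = 1.40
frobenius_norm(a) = 0.40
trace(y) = -0.90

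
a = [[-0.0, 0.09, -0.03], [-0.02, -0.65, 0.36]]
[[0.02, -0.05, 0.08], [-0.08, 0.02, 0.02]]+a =[[0.02,0.04,0.05], [-0.1,-0.63,0.38]]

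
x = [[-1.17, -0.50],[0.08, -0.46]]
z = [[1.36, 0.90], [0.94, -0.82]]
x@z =[[-2.06, -0.64], [-0.32, 0.45]]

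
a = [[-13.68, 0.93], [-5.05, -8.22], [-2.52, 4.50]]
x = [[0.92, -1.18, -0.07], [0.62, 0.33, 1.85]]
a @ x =[[-12.01,16.45,2.68], [-9.74,3.25,-14.85], [0.47,4.46,8.50]]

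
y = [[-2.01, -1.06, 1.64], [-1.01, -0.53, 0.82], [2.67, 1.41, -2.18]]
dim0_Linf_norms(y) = [2.67, 1.41, 2.18]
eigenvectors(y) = [[(-0.58+0j), (-0.03-0.21j), (-0.03+0.21j)], [(-0.29+0j), (0.8+0j), (0.8-0j)], [0.77+0.00j, 0.49-0.26j, (0.49+0.26j)]]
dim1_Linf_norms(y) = [2.01, 1.01, 2.67]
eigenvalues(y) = [(-4.72+0j), 0j, -0j]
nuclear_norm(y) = 4.87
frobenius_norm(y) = 4.87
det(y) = -0.00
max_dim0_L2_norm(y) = 3.49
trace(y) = -4.72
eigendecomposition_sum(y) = [[(-2.01-0j), -1.06+0.00j, 1.64-0.00j], [-1.01-0.00j, (-0.53+0j), 0.82-0.00j], [(2.67+0j), 1.41-0.00j, -2.18+0.00j]] + [[0.00+0.00j, -0j, 0.00+0.00j],  [(-0+0j), 0.00+0.00j, (-0+0j)],  [-0.00+0.00j, 0j, -0.00+0.00j]] + [[0.00-0.00j, 0j, 0.00-0.00j], [-0.00-0.00j, 0.00-0.00j, -0.00-0.00j], [-0.00-0.00j, -0j, -0.00-0.00j]]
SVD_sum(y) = [[-2.01, -1.06, 1.64],[-1.01, -0.53, 0.82],[2.67, 1.41, -2.18]] + [[-0.00, 0.00, -0.0], [-0.00, 0.00, -0.0], [-0.0, 0.0, -0.00]] + [[0.0,0.0,0.0], [-0.00,-0.0,-0.0], [0.0,0.00,0.0]]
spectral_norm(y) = 4.87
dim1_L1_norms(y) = [4.71, 2.36, 6.26]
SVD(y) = [[-0.58, -0.05, 0.82], [-0.29, -0.92, -0.26], [0.77, -0.38, 0.52]] @ diag([4.86786245831984, 0.003860787888859173, 0.00042567264897979193]) @ [[0.72, 0.38, -0.59], [0.69, -0.46, 0.56], [0.06, 0.81, 0.59]]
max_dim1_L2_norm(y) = 3.72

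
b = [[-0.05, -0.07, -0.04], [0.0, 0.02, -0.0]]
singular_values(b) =[0.1, 0.01]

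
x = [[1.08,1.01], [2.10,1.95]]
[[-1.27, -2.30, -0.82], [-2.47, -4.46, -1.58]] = x @ [[-0.87, -1.55, 0.78], [-0.33, -0.62, -1.65]]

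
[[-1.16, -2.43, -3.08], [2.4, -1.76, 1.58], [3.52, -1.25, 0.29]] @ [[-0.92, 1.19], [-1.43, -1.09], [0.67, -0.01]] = [[2.48, 1.3], [1.37, 4.76], [-1.26, 5.55]]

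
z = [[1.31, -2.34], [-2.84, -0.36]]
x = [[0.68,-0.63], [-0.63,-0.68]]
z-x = [[0.63, -1.71], [-2.21, 0.32]]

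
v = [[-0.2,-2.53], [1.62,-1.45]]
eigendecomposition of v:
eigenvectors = [[(0.78+0j),0.78-0.00j], [(0.19-0.59j),0.19+0.59j]]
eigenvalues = [(-0.82+1.93j), (-0.82-1.93j)]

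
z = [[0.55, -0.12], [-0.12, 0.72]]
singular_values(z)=[0.78, 0.49]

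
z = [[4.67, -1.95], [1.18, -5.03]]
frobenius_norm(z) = 7.23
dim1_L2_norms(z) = [5.06, 5.17]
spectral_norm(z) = 6.44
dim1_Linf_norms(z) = [4.67, 5.03]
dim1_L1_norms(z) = [6.62, 6.21]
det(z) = -21.19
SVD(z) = [[-0.69,-0.72], [-0.72,0.69]] @ diag([6.44057435885271, 3.289939502192863]) @ [[-0.64,0.77], [-0.77,-0.64]]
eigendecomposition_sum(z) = [[4.54, -0.94], [0.57, -0.12]] + [[0.13, -1.01],[0.61, -4.91]]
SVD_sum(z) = [[2.84, -3.45], [2.94, -3.58]] + [[1.83, 1.5], [-1.76, -1.45]]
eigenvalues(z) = [4.43, -4.79]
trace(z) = -0.36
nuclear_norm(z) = 9.73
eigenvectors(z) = [[0.99, 0.20], [0.12, 0.98]]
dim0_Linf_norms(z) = [4.67, 5.03]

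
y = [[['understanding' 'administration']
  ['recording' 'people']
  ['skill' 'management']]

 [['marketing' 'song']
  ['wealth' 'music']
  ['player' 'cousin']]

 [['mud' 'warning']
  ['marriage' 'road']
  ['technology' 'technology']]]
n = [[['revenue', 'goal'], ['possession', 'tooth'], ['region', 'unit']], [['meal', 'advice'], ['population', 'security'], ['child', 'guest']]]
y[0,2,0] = 'skill'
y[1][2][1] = 'cousin'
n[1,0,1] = 'advice'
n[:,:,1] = [['goal', 'tooth', 'unit'], ['advice', 'security', 'guest']]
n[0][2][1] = 'unit'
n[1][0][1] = 'advice'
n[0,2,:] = ['region', 'unit']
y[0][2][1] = 'management'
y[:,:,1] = [['administration', 'people', 'management'], ['song', 'music', 'cousin'], ['warning', 'road', 'technology']]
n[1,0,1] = 'advice'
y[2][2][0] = 'technology'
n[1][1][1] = 'security'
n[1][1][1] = 'security'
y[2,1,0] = 'marriage'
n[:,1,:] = [['possession', 'tooth'], ['population', 'security']]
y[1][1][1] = 'music'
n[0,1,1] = 'tooth'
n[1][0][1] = 'advice'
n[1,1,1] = 'security'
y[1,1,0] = 'wealth'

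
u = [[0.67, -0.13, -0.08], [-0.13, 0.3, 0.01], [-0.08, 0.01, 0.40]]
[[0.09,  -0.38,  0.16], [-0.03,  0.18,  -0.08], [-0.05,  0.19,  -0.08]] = u @ [[0.11, -0.44, 0.19],[-0.06, 0.40, -0.18],[-0.1, 0.37, -0.16]]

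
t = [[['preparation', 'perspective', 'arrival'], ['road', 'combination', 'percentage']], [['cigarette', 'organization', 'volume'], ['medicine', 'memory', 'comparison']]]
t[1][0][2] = 'volume'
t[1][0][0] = 'cigarette'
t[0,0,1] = 'perspective'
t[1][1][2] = 'comparison'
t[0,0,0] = 'preparation'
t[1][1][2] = 'comparison'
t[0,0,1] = 'perspective'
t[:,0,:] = [['preparation', 'perspective', 'arrival'], ['cigarette', 'organization', 'volume']]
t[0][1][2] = 'percentage'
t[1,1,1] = 'memory'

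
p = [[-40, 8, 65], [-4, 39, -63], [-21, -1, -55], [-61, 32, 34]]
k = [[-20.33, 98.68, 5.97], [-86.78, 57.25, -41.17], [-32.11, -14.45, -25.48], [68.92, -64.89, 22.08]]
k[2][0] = -32.11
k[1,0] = -86.78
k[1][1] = 57.25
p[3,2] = 34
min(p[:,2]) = -63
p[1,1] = 39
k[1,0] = -86.78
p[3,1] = 32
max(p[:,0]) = -4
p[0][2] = 65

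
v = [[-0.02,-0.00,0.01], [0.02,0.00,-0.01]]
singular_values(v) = [0.03, 0.0]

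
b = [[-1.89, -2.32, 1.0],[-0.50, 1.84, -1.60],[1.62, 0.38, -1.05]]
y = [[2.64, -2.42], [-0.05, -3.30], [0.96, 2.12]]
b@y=[[-3.91, 14.35], [-2.95, -8.25], [3.25, -7.40]]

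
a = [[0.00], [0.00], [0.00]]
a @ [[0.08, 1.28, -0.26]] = [[0.00, 0.0, 0.0],[0.00, 0.0, 0.0],[0.0, 0.00, 0.00]]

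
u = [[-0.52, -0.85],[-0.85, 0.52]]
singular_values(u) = [1.0, 1.0]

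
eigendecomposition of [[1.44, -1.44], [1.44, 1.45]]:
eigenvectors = [[-0.71j,0.00+0.71j],[(-0.71+0j),-0.71-0.00j]]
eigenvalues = [(1.44+1.44j), (1.44-1.44j)]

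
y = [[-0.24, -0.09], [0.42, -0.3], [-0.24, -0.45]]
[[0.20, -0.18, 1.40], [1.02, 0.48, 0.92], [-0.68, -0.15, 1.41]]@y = [[-0.46, -0.59], [-0.26, -0.65], [-0.24, -0.53]]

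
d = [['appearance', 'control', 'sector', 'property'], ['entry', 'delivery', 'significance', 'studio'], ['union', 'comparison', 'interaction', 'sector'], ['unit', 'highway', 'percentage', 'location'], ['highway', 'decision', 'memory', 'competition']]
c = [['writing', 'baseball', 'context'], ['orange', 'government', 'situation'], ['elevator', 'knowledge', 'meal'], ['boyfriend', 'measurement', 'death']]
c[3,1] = 'measurement'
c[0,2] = 'context'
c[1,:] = ['orange', 'government', 'situation']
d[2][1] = 'comparison'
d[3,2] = 'percentage'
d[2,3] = 'sector'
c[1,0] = 'orange'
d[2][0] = 'union'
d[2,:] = ['union', 'comparison', 'interaction', 'sector']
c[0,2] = 'context'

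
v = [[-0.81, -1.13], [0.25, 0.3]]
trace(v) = -0.51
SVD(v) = [[-0.96, 0.27], [0.27, 0.96]] @ diag([1.4438668877324359, 0.02735709249627153]) @ [[0.59,  0.81], [0.81,  -0.59]]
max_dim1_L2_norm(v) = 1.39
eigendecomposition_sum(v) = [[-0.93, -1.47], [0.32, 0.51]] + [[0.12, 0.34],  [-0.07, -0.21]]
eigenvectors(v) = [[-0.94, 0.85], [0.33, -0.53]]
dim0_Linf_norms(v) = [0.81, 1.13]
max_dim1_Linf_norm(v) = 1.13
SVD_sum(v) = [[-0.82, -1.13], [0.23, 0.32]] + [[0.01, -0.0], [0.02, -0.02]]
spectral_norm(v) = 1.44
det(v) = 0.04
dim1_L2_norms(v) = [1.39, 0.39]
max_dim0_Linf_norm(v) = 1.13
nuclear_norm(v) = 1.47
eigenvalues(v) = [-0.41, -0.1]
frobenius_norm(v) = 1.44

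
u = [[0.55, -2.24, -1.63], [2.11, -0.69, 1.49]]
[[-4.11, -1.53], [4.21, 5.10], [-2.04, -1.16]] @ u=[[-5.49, 10.26, 4.42], [13.08, -12.95, 0.74], [-3.57, 5.37, 1.6]]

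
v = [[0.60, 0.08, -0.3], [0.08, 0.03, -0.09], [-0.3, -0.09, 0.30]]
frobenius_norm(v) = 0.81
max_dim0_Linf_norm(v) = 0.6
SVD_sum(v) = [[0.56, 0.10, -0.35],  [0.1, 0.02, -0.06],  [-0.35, -0.06, 0.22]] + [[0.04,-0.02,0.05], [-0.02,0.01,-0.03], [0.05,-0.03,0.08]] + [[0.00, 0.0, 0.0], [0.0, 0.00, 0.0], [0.00, 0.0, 0.0]]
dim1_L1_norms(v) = [0.98, 0.2, 0.69]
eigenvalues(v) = [0.8, 0.12, 0.0]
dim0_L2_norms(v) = [0.68, 0.12, 0.43]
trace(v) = 0.93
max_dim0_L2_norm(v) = 0.68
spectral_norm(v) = 0.80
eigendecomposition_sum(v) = [[0.56,  0.1,  -0.35], [0.10,  0.02,  -0.06], [-0.35,  -0.06,  0.22]] + [[0.04, -0.02, 0.05],[-0.02, 0.01, -0.03],[0.05, -0.03, 0.08]] + [[0.00, 0.0, 0.00], [0.0, 0.00, 0.0], [0.00, 0.00, 0.00]]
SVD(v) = [[-0.84,  0.55,  0.03], [-0.15,  -0.29,  0.95], [0.53,  0.79,  0.32]] @ diag([0.80267440003872, 0.12493230022232141, 0.0023932997389584584]) @ [[-0.84, -0.15, 0.53], [0.55, -0.29, 0.79], [0.03, 0.95, 0.32]]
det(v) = 0.00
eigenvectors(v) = [[0.84, 0.55, 0.03],[0.15, -0.29, 0.95],[-0.53, 0.79, 0.32]]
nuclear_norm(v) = 0.93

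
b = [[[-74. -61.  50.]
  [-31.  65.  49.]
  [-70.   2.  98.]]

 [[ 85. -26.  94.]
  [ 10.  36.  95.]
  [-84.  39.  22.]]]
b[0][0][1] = -61.0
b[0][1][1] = 65.0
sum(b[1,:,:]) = 271.0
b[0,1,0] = -31.0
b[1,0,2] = 94.0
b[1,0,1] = -26.0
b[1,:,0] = [85.0, 10.0, -84.0]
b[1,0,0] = 85.0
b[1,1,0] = 10.0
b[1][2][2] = 22.0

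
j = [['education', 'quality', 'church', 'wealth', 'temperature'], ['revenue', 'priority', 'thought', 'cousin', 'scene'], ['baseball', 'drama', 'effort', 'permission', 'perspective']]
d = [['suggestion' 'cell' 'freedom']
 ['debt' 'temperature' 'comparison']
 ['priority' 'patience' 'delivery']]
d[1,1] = 'temperature'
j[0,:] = ['education', 'quality', 'church', 'wealth', 'temperature']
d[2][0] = 'priority'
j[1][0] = 'revenue'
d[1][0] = 'debt'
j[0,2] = 'church'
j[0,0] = 'education'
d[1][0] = 'debt'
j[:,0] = ['education', 'revenue', 'baseball']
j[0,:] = ['education', 'quality', 'church', 'wealth', 'temperature']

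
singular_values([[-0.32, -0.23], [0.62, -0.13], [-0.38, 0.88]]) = [1.05, 0.62]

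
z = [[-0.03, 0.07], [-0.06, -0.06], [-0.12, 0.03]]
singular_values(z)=[0.14, 0.09]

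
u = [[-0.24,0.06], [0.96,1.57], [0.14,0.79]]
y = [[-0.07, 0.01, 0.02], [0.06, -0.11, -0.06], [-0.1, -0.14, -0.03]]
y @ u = [[0.03, 0.03], [-0.13, -0.22], [-0.11, -0.25]]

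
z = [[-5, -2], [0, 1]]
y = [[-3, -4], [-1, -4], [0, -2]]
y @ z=[[15, 2], [5, -2], [0, -2]]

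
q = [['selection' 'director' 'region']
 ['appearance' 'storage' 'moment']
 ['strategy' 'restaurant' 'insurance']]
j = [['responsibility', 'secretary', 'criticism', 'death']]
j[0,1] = 'secretary'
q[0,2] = 'region'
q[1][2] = 'moment'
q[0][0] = 'selection'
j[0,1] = 'secretary'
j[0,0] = 'responsibility'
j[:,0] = ['responsibility']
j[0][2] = 'criticism'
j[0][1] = 'secretary'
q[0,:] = ['selection', 'director', 'region']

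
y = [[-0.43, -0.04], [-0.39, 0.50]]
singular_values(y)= [0.69, 0.33]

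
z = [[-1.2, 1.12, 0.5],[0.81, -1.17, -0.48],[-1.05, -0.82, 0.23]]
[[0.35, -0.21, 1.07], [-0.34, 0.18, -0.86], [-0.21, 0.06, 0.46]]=z @ [[-0.1, 0.09, -0.55], [0.32, -0.15, 0.23], [-0.25, 0.14, 0.3]]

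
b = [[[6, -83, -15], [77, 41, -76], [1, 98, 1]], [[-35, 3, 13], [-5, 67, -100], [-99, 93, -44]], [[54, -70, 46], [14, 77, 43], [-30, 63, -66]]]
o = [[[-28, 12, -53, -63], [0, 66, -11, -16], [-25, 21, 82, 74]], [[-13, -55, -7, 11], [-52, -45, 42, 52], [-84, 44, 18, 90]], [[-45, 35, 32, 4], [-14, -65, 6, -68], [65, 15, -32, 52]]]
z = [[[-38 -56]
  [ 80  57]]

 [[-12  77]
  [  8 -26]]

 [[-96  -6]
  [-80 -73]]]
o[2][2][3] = 52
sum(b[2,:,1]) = 70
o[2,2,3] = 52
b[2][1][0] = 14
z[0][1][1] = 57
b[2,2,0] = -30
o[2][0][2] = 32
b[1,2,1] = 93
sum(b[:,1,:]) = 138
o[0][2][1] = 21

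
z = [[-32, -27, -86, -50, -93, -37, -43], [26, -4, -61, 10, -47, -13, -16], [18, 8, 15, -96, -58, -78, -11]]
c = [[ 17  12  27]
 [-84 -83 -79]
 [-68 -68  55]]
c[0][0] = 17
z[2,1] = 8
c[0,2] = 27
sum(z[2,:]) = -202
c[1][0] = -84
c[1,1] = -83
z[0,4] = -93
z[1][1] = -4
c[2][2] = 55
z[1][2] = -61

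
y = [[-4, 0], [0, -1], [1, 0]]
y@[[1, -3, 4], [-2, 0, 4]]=[[-4, 12, -16], [2, 0, -4], [1, -3, 4]]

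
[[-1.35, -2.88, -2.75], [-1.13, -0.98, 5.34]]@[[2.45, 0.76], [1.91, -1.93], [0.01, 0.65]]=[[-8.84,2.74], [-4.59,4.5]]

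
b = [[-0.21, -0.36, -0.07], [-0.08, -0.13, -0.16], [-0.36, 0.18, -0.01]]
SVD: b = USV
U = [[-0.88, -0.22, -0.41], [-0.40, -0.09, 0.91], [-0.24, 0.97, -0.01]]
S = [0.46, 0.4, 0.12]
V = [[0.65, 0.7, 0.28], [-0.74, 0.67, 0.05], [0.15, 0.24, -0.96]]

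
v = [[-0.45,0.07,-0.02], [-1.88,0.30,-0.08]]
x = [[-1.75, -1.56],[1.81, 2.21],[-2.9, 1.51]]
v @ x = [[0.97, 0.83], [4.07, 3.47]]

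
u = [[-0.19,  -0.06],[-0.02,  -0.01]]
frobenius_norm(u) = 0.20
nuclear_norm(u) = 0.20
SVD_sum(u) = [[-0.19, -0.06],[-0.02, -0.01]] + [[-0.00,0.00], [0.0,-0.0]]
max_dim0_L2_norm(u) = 0.19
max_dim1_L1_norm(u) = 0.25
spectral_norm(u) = 0.20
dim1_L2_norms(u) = [0.2, 0.02]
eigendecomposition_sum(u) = [[-0.19, -0.06],  [-0.02, -0.01]] + [[-0.00, 0.0], [0.00, -0.0]]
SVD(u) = [[-0.99, -0.11], [-0.11, 0.99]] @ diag([0.20046896828981672, 0.003491812253894649]) @ [[0.95, 0.3], [0.30, -0.95]]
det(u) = 0.00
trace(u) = -0.20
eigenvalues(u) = [-0.2, -0.0]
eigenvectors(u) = [[-0.99, 0.31],[-0.11, -0.95]]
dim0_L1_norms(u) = [0.21, 0.07]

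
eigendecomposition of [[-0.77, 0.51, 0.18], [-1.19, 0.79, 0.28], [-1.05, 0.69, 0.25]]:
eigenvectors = [[-0.43,-0.51,-0.44], [-0.68,-0.53,-0.81], [-0.59,-0.68,0.38]]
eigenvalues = [0.27, -0.01, 0.01]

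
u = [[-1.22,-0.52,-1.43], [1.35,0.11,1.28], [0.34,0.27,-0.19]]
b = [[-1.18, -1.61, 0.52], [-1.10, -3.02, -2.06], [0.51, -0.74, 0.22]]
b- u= [[0.04, -1.09, 1.95],[-2.45, -3.13, -3.34],[0.17, -1.01, 0.41]]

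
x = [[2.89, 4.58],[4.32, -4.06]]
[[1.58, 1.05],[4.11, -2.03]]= x @ [[0.8, -0.16], [-0.16, 0.33]]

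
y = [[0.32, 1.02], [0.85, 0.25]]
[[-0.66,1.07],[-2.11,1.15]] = y @[[-2.53, 1.15],[0.15, 0.69]]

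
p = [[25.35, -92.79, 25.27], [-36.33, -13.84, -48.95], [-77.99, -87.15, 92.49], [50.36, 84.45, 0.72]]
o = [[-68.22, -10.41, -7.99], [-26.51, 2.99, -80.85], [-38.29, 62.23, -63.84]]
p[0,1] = -92.79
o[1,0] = -26.51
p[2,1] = -87.15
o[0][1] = -10.41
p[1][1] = -13.84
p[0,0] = 25.35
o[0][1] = -10.41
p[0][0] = 25.35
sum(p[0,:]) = -42.17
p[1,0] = -36.33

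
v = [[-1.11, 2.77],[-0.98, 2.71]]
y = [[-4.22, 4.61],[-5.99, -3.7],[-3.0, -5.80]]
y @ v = [[0.17, 0.80],  [10.27, -26.62],  [9.01, -24.03]]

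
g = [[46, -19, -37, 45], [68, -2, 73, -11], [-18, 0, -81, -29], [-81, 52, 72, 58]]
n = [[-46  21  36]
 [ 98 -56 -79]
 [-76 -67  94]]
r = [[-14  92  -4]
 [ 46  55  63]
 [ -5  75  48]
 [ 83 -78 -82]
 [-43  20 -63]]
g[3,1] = 52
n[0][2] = 36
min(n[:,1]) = -67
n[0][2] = 36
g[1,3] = -11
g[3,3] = 58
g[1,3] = -11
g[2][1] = 0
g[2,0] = -18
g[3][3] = 58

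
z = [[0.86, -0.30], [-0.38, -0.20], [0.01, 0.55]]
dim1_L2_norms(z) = [0.91, 0.43, 0.55]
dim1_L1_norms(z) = [1.16, 0.58, 0.56]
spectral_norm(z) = 0.97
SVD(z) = [[-0.94, -0.01],  [0.30, -0.51],  [0.17, 0.86]] @ diag([0.9720581703359852, 0.6096744323678475]) @ [[-0.95,  0.33],  [0.33,  0.95]]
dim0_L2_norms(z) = [0.94, 0.66]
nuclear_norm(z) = 1.58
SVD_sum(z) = [[0.86,  -0.30], [-0.28,  0.10], [-0.16,  0.06]] + [[-0.00, -0.00], [-0.1, -0.3], [0.17, 0.49]]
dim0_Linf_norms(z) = [0.86, 0.55]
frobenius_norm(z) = 1.15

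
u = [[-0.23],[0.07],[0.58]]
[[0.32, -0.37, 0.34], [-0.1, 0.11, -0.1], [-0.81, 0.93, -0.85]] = u@[[-1.40, 1.60, -1.46]]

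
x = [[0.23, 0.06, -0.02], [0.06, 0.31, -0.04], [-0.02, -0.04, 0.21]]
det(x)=0.014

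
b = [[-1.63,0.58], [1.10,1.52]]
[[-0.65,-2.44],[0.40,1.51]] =b @ [[0.39, 1.47], [-0.02, -0.07]]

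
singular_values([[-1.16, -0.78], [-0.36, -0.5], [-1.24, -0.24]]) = [1.92, 0.48]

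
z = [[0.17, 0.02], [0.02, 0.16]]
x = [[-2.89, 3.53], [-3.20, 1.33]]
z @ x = [[-0.56, 0.63], [-0.57, 0.28]]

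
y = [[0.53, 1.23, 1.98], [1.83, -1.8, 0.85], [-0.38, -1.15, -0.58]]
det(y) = -3.54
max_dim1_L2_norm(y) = 2.7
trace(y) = -1.85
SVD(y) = [[0.02,  -0.89,  0.45],[0.99,  -0.05,  -0.14],[0.15,  0.45,  0.88]] @ diag([2.7293220389885806, 2.6728275911079753, 0.4854831363735981]) @ [[0.65, -0.71, 0.29], [-0.27, -0.57, -0.77], [-0.71, -0.42, 0.56]]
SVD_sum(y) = [[0.03, -0.04, 0.01], [1.75, -1.9, 0.79], [0.26, -0.28, 0.12]] + [[0.65, 1.36, 1.84], [0.04, 0.08, 0.10], [-0.33, -0.69, -0.94]] + [[-0.16, -0.09, 0.12], [0.05, 0.03, -0.04], [-0.3, -0.18, 0.24]]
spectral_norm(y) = 2.73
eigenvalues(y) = [(-2.64+0j), (0.39+1.09j), (0.39-1.09j)]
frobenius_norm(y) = 3.85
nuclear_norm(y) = 5.89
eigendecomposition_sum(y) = [[-0.69-0.00j, 1.22-0.00j, 0.16-0.00j], [(1.04+0j), -1.85+0.00j, (-0.24+0j)], [(0.45+0j), (-0.81+0j), (-0.1+0j)]] + [[(0.61+0.24j), 0.00+0.28j, 0.91-0.29j], [(0.4+0.1j), (0.02+0.18j), (0.54-0.25j)], [-0.42+0.26j, -0.17-0.13j, -0.24+0.68j]] + [[(0.61-0.24j), -0.28j, (0.91+0.29j)], [(0.4-0.1j), 0.02-0.18j, (0.54+0.25j)], [(-0.42-0.26j), -0.17+0.13j, (-0.24-0.68j)]]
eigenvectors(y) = [[-0.52+0.00j, 0.72+0.00j, 0.72-0.00j], [0.78+0.00j, 0.44-0.05j, (0.44+0.05j)], [(0.34+0j), -0.32+0.43j, (-0.32-0.43j)]]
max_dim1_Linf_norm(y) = 1.98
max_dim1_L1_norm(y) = 4.48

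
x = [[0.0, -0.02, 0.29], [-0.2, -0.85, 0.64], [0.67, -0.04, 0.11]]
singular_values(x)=[1.1, 0.68, 0.21]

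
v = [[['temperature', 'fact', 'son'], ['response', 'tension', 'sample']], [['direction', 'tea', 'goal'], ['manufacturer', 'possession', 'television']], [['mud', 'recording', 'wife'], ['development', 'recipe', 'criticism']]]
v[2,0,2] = 'wife'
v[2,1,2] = 'criticism'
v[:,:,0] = [['temperature', 'response'], ['direction', 'manufacturer'], ['mud', 'development']]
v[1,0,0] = 'direction'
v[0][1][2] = 'sample'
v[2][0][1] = 'recording'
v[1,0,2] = 'goal'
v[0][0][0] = 'temperature'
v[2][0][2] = 'wife'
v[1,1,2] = 'television'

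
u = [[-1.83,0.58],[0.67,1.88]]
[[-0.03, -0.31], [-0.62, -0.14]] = u @ [[-0.08, 0.13],[-0.3, -0.12]]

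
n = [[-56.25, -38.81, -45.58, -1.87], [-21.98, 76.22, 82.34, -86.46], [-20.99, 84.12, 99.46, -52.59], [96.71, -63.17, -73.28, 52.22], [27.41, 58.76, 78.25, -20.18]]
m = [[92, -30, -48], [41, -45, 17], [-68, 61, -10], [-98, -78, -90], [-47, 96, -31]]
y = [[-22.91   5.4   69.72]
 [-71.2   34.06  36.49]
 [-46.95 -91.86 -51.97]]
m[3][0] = -98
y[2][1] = -91.86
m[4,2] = -31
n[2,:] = [-20.99, 84.12, 99.46, -52.59]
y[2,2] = -51.97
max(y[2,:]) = -46.95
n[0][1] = -38.81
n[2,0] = -20.99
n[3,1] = -63.17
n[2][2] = 99.46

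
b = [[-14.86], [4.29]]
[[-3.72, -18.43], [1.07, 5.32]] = b @ [[0.25, 1.24]]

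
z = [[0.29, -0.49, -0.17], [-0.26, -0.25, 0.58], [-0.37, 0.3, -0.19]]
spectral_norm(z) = 0.73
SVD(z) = [[-0.69, 0.39, 0.61],[-0.31, -0.92, 0.24],[0.65, -0.02, 0.76]] @ diag([0.7347739728766247, 0.6973785432083764, 0.23742446431583972]) @ [[-0.49, 0.83, -0.25], [0.52, 0.05, -0.86], [-0.70, -0.55, -0.45]]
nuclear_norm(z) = 1.67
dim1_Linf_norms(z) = [0.49, 0.58, 0.37]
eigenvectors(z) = [[-0.74, 0.66, -0.45],[0.48, 0.72, -0.86],[0.46, 0.22, 0.25]]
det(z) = 0.12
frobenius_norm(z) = 1.04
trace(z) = -0.15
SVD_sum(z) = [[0.25, -0.42, 0.13], [0.11, -0.19, 0.06], [-0.24, 0.40, -0.12]] + [[0.14, 0.01, -0.23], [-0.33, -0.03, 0.55], [-0.01, -0.00, 0.01]] + [[-0.1,-0.08,-0.07], [-0.04,-0.03,-0.03], [-0.13,-0.10,-0.08]]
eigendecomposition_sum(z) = [[0.38, -0.27, -0.25], [-0.25, 0.18, 0.16], [-0.24, 0.17, 0.15]] + [[-0.20, 0.01, -0.33], [-0.22, 0.01, -0.37], [-0.07, 0.00, -0.11]] + [[0.11, -0.23, 0.41], [0.21, -0.43, 0.79], [-0.06, 0.13, -0.23]]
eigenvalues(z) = [0.71, -0.31, -0.56]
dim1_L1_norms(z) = [0.95, 1.09, 0.86]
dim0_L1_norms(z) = [0.92, 1.04, 0.94]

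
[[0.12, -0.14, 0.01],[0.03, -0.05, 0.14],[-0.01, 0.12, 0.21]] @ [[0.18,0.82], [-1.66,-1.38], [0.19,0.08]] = [[0.26,0.29], [0.12,0.1], [-0.16,-0.16]]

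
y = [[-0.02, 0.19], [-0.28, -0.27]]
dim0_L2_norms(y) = [0.28, 0.33]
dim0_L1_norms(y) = [0.3, 0.46]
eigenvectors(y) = [[(-0.34-0.53j), -0.34+0.53j], [(0.77+0j), 0.77-0.00j]]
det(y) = 0.06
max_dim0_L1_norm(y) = 0.46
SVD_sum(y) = [[0.09, 0.1], [-0.24, -0.3]] + [[-0.11, 0.09], [-0.04, 0.03]]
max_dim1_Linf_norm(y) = 0.28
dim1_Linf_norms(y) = [0.19, 0.28]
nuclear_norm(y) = 0.55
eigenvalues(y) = [(-0.15+0.19j), (-0.15-0.19j)]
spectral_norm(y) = 0.41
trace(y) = -0.29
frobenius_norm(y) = 0.43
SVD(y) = [[0.33, -0.94], [-0.94, -0.33]] @ diag([0.4089873279855458, 0.14328072287381732]) @ [[0.63, 0.78], [0.78, -0.63]]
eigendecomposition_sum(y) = [[(-0.01+0.14j),0.09+0.07j], [-0.14-0.10j,(-0.13+0.05j)]] + [[(-0.01-0.14j), (0.09-0.07j)], [-0.14+0.10j, -0.13-0.05j]]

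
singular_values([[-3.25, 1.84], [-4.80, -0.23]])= [5.86, 1.63]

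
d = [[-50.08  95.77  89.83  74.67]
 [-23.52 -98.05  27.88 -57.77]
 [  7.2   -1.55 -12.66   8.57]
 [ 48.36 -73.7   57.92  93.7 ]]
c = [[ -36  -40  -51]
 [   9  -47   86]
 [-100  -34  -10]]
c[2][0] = -100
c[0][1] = -40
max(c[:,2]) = 86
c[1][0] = 9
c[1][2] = 86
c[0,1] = -40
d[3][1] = -73.7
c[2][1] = -34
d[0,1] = 95.77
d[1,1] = -98.05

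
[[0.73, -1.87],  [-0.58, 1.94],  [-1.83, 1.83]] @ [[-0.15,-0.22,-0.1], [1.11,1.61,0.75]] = [[-2.19,-3.17,-1.48], [2.24,3.25,1.51], [2.31,3.35,1.56]]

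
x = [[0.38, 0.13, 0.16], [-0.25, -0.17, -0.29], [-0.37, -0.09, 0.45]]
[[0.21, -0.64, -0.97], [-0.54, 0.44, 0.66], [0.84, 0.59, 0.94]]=x @[[-0.52, -1.6, -2.48], [1.11, -0.18, -0.23], [1.66, -0.04, 0.00]]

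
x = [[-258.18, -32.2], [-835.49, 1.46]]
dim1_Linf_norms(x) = [258.18, 835.49]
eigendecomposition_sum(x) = [[-273.51, -25.98],[-674.09, -64.03]] + [[15.33,-6.22], [-161.4,65.49]]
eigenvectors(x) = [[-0.38, 0.09], [-0.93, -1.00]]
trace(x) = -256.72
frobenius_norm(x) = 875.07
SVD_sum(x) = [[-258.46,-2.40], [-835.4,-7.76]] + [[0.28, -29.8], [-0.09, 9.22]]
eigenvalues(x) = [-337.54, 80.82]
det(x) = -27279.72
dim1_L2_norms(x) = [260.18, 835.49]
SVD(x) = [[-0.3,-0.96],[-0.96,0.30]] @ diag([874.5091985949884, 31.19432116189102]) @ [[1.0,0.01], [-0.01,1.0]]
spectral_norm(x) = 874.51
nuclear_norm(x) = 905.70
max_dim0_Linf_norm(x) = 835.49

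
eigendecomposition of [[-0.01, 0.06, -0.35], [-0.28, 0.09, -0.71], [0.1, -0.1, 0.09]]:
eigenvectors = [[0.49-0.38j, (0.49+0.38j), 0.22+0.00j], [(0.73+0j), 0.73-0.00j, 0.94+0.00j], [-0.28+0.01j, (-0.28-0.01j), (0.27+0j)]]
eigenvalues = [(0.17+0.14j), (0.17-0.14j), (-0.18+0j)]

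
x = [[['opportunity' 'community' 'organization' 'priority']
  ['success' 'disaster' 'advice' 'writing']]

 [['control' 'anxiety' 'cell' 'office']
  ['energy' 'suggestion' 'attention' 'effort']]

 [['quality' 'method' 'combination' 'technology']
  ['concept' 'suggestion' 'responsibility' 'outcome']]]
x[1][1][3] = 'effort'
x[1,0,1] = 'anxiety'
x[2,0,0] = 'quality'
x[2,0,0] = 'quality'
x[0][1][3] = 'writing'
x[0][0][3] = 'priority'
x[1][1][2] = 'attention'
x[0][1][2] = 'advice'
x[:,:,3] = [['priority', 'writing'], ['office', 'effort'], ['technology', 'outcome']]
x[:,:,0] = [['opportunity', 'success'], ['control', 'energy'], ['quality', 'concept']]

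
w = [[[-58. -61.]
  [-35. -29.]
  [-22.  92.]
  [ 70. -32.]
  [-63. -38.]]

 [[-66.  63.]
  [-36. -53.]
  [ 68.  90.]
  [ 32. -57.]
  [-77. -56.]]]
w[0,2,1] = 92.0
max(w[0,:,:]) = 92.0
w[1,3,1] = -57.0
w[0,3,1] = -32.0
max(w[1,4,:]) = -56.0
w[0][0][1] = -61.0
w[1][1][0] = -36.0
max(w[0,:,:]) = 92.0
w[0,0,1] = -61.0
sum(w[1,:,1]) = -13.0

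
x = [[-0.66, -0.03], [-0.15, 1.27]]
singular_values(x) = [1.28, 0.66]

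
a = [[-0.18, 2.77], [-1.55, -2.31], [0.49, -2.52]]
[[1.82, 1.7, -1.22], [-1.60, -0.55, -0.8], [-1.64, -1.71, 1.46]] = a @ [[0.05,  -0.51,  1.07], [0.66,  0.58,  -0.37]]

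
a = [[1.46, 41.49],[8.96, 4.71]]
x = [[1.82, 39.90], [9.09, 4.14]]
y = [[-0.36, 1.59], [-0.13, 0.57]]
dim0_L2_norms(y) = [0.38, 1.69]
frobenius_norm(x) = 41.17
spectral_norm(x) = 40.21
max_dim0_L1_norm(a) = 46.2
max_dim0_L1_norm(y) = 2.16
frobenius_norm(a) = 42.73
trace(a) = 6.17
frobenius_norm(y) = 1.73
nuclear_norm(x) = 49.04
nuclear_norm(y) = 1.73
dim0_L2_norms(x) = [9.27, 40.11]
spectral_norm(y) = 1.73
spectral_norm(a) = 41.83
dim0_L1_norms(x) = [10.91, 44.04]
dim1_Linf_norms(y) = [1.59, 0.57]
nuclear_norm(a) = 50.55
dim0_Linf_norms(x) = [9.09, 39.9]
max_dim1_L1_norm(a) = 42.95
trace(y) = 0.21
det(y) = 0.00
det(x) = -355.16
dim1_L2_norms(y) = [1.63, 0.58]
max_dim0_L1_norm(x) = 44.04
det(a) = -364.87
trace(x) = 5.96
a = y + x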